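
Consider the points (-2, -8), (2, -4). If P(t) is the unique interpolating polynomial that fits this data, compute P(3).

Evaluate each Lagrange basis at t = 3:
L_0(3) = (1)/[(-4)] = -1/4
L_1(3) = (5)/[(4)] = 5/4
Sum: (-8)·(-1/4) + (-4)·(5/4) = -3

-3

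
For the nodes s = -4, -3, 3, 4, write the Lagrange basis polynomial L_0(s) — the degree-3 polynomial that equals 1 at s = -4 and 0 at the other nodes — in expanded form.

L_0(s) = -(1/56)s^3 + (1/14)s^2 + (9/56)s - 9/14

L_0(s) = (s + 3)(s - 3)(s - 4) / [(-1)·(-7)·(-8)]
       = (s^3 - 4s^2 - 9s + 36) / (-56)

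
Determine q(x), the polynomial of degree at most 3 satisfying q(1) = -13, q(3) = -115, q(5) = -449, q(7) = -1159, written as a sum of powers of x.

q(x) = -3x^3 - 2x^2 - 4x - 4

Build the Lagrange basis polynomials:
L_0(x) = (x - 3)(x - 5)(x - 7) / [-48] = -(1/48)x^3 + (5/16)x^2 - (71/48)x + 35/16
L_1(x) = (x - 1)(x - 5)(x - 7) / [16] = (1/16)x^3 - (13/16)x^2 + (47/16)x - 35/16
L_2(x) = (x - 1)(x - 3)(x - 7) / [-16] = -(1/16)x^3 + (11/16)x^2 - (31/16)x + 21/16
L_3(x) = (x - 1)(x - 3)(x - 5) / [48] = (1/48)x^3 - (3/16)x^2 + (23/48)x - 5/16
q(x) = (-13)·L_0 + (-115)·L_1 + (-449)·L_2 + (-1159)·L_3
  (-13)·L_0(x) = (13/48)x^3 - (65/16)x^2 + (923/48)x - 455/16
  (-115)·L_1(x) = -(115/16)x^3 + (1495/16)x^2 - (5405/16)x + 4025/16
  (-449)·L_2(x) = (449/16)x^3 - (4939/16)x^2 + (13919/16)x - 9429/16
  (-1159)·L_3(x) = -(1159/48)x^3 + (3477/16)x^2 - (26657/48)x + 5795/16
Adding term by term: -3x^3 - 2x^2 - 4x - 4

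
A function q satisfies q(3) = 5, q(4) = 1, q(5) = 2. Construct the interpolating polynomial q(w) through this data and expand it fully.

L_0(w) = (w - 4)(w - 5) / [2] = (1/2)w^2 - (9/2)w + 10
L_1(w) = (w - 3)(w - 5) / [-1] = -w^2 + 8w - 15
L_2(w) = (w - 3)(w - 4) / [2] = (1/2)w^2 - (7/2)w + 6
q(w) = 5·L_0 + 1·L_1 + 2·L_2
  5·L_0(w) = (5/2)w^2 - (45/2)w + 50
  1·L_1(w) = -w^2 + 8w - 15
  2·L_2(w) = w^2 - 7w + 12
Adding term by term: (5/2)w^2 - (43/2)w + 47

q(w) = (5/2)w^2 - (43/2)w + 47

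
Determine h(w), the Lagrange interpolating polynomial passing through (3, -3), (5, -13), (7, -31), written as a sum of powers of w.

h(w) = -w^2 + 3w - 3

L_0(w) = (w - 5)(w - 7) / [8] = (1/8)w^2 - (3/2)w + 35/8
L_1(w) = (w - 3)(w - 7) / [-4] = -(1/4)w^2 + (5/2)w - 21/4
L_2(w) = (w - 3)(w - 5) / [8] = (1/8)w^2 - w + 15/8
h(w) = (-3)·L_0 + (-13)·L_1 + (-31)·L_2
  (-3)·L_0(w) = -(3/8)w^2 + (9/2)w - 105/8
  (-13)·L_1(w) = (13/4)w^2 - (65/2)w + 273/4
  (-31)·L_2(w) = -(31/8)w^2 + 31w - 465/8
Adding term by term: -w^2 + 3w - 3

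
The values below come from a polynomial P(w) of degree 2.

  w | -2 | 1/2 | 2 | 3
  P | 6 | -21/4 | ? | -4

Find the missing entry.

The 3 known values determine P uniquely (degree ≤ 2).
Evaluate each Lagrange basis at w = 2:
L_0(2) = (3/2)·(-1)/[(-5/2)·(-5)] = -3/25
L_1(2) = (4)·(-1)/[(5/2)·(-5/2)] = 16/25
L_2(2) = (4)·(3/2)/[(5)·(5/2)] = 12/25
Sum: 6·(-3/25) + (-21/4)·(16/25) + (-4)·(12/25) = -6

-6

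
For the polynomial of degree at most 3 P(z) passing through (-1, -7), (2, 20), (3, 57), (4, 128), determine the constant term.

0

Build the Lagrange basis polynomials:
L_0(z) = (z - 2)(z - 3)(z - 4) / [-60] = -(1/60)z^3 + (3/20)z^2 - (13/30)z + 2/5
L_1(z) = (z + 1)(z - 3)(z - 4) / [6] = (1/6)z^3 - z^2 + (5/6)z + 2
L_2(z) = (z + 1)(z - 2)(z - 4) / [-4] = -(1/4)z^3 + (5/4)z^2 - (1/2)z - 2
L_3(z) = (z + 1)(z - 2)(z - 3) / [10] = (1/10)z^3 - (2/5)z^2 + (1/10)z + 3/5
P(z) = (-7)·L_0 + 20·L_1 + 57·L_2 + 128·L_3
Only the constant term is needed; take it from each L_i and combine:
(-7)·(2/5) + 20·(2) + 57·(-2) + 128·(3/5) = 0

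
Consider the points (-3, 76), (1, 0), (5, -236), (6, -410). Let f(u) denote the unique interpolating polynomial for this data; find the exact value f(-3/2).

35/2

L_0(-3/2) = (-5/2)·(-13/2)·(-15/2)/[(-4)·(-8)·(-9)] = 325/768
L_1(-3/2) = (3/2)·(-13/2)·(-15/2)/[(4)·(-4)·(-5)] = 117/128
L_2(-3/2) = (3/2)·(-5/2)·(-15/2)/[(8)·(4)·(-1)] = -225/256
L_3(-3/2) = (3/2)·(-5/2)·(-13/2)/[(9)·(5)·(1)] = 13/24
Sum: 76·(325/768) + 0 + (-236)·(-225/256) + (-410)·(13/24) = 35/2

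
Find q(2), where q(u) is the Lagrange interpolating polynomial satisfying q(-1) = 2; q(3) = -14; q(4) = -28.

Evaluate each Lagrange basis at u = 2:
L_0(2) = (-1)·(-2)/[(-4)·(-5)] = 1/10
L_1(2) = (3)·(-2)/[(4)·(-1)] = 3/2
L_2(2) = (3)·(-1)/[(5)·(1)] = -3/5
Sum: 2·(1/10) + (-14)·(3/2) + (-28)·(-3/5) = -4

-4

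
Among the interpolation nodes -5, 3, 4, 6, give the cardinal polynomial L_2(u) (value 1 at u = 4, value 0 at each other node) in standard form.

L_2(u) = (u + 5)(u - 3)(u - 6) / [(9)·(1)·(-2)]
       = (u^3 - 4u^2 - 27u + 90) / (-18)

L_2(u) = -(1/18)u^3 + (2/9)u^2 + (3/2)u - 5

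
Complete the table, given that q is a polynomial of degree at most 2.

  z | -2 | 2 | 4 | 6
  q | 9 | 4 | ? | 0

15/8

The 3 known values determine q uniquely (degree ≤ 2).
L_0(4) = (2)·(-2)/[(-4)·(-8)] = -1/8
L_1(4) = (6)·(-2)/[(4)·(-4)] = 3/4
L_2(4) = (6)·(2)/[(8)·(4)] = 3/8
Sum: 9·(-1/8) + 4·(3/4) + 0 = 15/8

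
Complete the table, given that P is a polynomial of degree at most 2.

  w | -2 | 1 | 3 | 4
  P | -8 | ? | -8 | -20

4

The 3 known values determine P uniquely (degree ≤ 2).
Evaluate each Lagrange basis at w = 1:
L_0(1) = (-2)·(-3)/[(-5)·(-6)] = 1/5
L_1(1) = (3)·(-3)/[(5)·(-1)] = 9/5
L_2(1) = (3)·(-2)/[(6)·(1)] = -1
Sum: (-8)·(1/5) + (-8)·(9/5) + (-20)·(-1) = 4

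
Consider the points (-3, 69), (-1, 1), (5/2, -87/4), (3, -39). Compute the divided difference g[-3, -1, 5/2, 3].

-2

g[-3,-1] = (1 - 69) / (-1 - (-3)) = -34
g[-1,5/2] = (-87/4 - 1) / (5/2 - (-1)) = -13/2
g[5/2,3] = (-39 - (-87/4)) / (3 - 5/2) = -69/2
g[-3,-1,5/2] = (-13/2 - (-34)) / (5/2 - (-3)) = 5
g[-1,5/2,3] = (-69/2 - (-13/2)) / (3 - (-1)) = -7
g[-3,-1,5/2,3] = (-7 - 5) / (3 - (-3)) = -2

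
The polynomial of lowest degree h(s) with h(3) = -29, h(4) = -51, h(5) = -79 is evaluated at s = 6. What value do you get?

L_0(6) = (2)·(1)/[(-1)·(-2)] = 1
L_1(6) = (3)·(1)/[(1)·(-1)] = -3
L_2(6) = (3)·(2)/[(2)·(1)] = 3
Sum: (-29)·(1) + (-51)·(-3) + (-79)·(3) = -113

-113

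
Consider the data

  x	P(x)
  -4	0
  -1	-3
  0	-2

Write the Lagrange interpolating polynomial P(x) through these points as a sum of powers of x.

P(x) = (1/2)x^2 + (3/2)x - 2

Build the Lagrange basis polynomials:
L_0(x) = (x + 1)x / [12] = (1/12)x^2 + (1/12)x
L_1(x) = (x + 4)x / [-3] = -(1/3)x^2 - (4/3)x
L_2(x) = (x + 4)(x + 1) / [4] = (1/4)x^2 + (5/4)x + 1
P(x) = 0·L_0 + (-3)·L_1 + (-2)·L_2
  0·L_0(x) = 0
  (-3)·L_1(x) = x^2 + 4x
  (-2)·L_2(x) = -(1/2)x^2 - (5/2)x - 2
Adding term by term: (1/2)x^2 + (3/2)x - 2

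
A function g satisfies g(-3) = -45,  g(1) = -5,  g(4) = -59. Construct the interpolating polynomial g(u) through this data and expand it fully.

g(u) = -4u^2 + 2u - 3

Newton's divided differences:
g[-3,1] = (-5 - (-45)) / (1 - (-3)) = 10
g[1,4] = (-59 - (-5)) / (4 - 1) = -18
g[-3,1,4] = (-18 - 10) / (4 - (-3)) = -4
g(u) = -45 + 10·(u + 3) + (-4)·(u + 3)(u - 1)
Expanding: g(u) = -4u^2 + 2u - 3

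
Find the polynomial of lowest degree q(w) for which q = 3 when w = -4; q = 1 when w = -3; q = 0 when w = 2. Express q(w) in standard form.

q(w) = (3/10)w^2 + (1/10)w - 7/5

L_0(w) = (w + 3)(w - 2) / [6] = (1/6)w^2 + (1/6)w - 1
L_1(w) = (w + 4)(w - 2) / [-5] = -(1/5)w^2 - (2/5)w + 8/5
L_2(w) = (w + 4)(w + 3) / [30] = (1/30)w^2 + (7/30)w + 2/5
q(w) = 3·L_0 + 1·L_1 + 0·L_2
  3·L_0(w) = (1/2)w^2 + (1/2)w - 3
  1·L_1(w) = -(1/5)w^2 - (2/5)w + 8/5
  0·L_2(w) = 0
Adding term by term: (3/10)w^2 + (1/10)w - 7/5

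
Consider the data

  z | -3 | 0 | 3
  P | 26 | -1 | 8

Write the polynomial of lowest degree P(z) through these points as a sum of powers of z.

Newton's divided differences:
P[-3,0] = (-1 - 26) / (0 - (-3)) = -9
P[0,3] = (8 - (-1)) / (3 - 0) = 3
P[-3,0,3] = (3 - (-9)) / (3 - (-3)) = 2
P(z) = 26 + (-9)·(z + 3) + 2·(z + 3)z
Expanding: P(z) = 2z^2 - 3z - 1

P(z) = 2z^2 - 3z - 1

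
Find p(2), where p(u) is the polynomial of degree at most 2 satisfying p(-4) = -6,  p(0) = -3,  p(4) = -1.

Using Newton's divided-difference form:
p[-4,0] = (-3 - (-6)) / (0 - (-4)) = 3/4
p[0,4] = (-1 - (-3)) / (4 - 0) = 1/2
p[-4,0,4] = (1/2 - 3/4) / (4 - (-4)) = -1/32
p(2) = -6 + (3/4)·(6) + (-1/32)·(6)·(2) = -15/8

-15/8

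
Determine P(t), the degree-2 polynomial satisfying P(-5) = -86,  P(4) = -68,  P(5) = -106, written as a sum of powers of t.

L_0(t) = (t - 4)(t - 5) / [90] = (1/90)t^2 - (1/10)t + 2/9
L_1(t) = (t + 5)(t - 5) / [-9] = -(1/9)t^2 + 25/9
L_2(t) = (t + 5)(t - 4) / [10] = (1/10)t^2 + (1/10)t - 2
P(t) = (-86)·L_0 + (-68)·L_1 + (-106)·L_2
  (-86)·L_0(t) = -(43/45)t^2 + (43/5)t - 172/9
  (-68)·L_1(t) = (68/9)t^2 - 1700/9
  (-106)·L_2(t) = -(53/5)t^2 - (53/5)t + 212
Adding term by term: -4t^2 - 2t + 4

P(t) = -4t^2 - 2t + 4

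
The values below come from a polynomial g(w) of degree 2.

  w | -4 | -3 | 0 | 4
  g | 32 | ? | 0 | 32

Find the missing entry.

The 3 known values determine g uniquely (degree ≤ 2).
L_0(-3) = (-3)·(-7)/[(-4)·(-8)] = 21/32
L_1(-3) = (1)·(-7)/[(4)·(-4)] = 7/16
L_2(-3) = (1)·(-3)/[(8)·(4)] = -3/32
Sum: 32·(21/32) + 0 + 32·(-3/32) = 18

18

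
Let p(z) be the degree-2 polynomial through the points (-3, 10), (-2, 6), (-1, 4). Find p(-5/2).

31/4

L_0(-5/2) = (-1/2)·(-3/2)/[(-1)·(-2)] = 3/8
L_1(-5/2) = (1/2)·(-3/2)/[(1)·(-1)] = 3/4
L_2(-5/2) = (1/2)·(-1/2)/[(2)·(1)] = -1/8
Sum: 10·(3/8) + 6·(3/4) + 4·(-1/8) = 31/4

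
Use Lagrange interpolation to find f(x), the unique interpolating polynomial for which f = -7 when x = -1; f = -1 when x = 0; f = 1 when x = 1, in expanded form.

Build the Lagrange basis polynomials:
L_0(x) = x(x - 1) / [2] = (1/2)x^2 - (1/2)x
L_1(x) = (x + 1)(x - 1) / [-1] = -x^2 + 1
L_2(x) = (x + 1)x / [2] = (1/2)x^2 + (1/2)x
f(x) = (-7)·L_0 + (-1)·L_1 + 1·L_2
  (-7)·L_0(x) = -(7/2)x^2 + (7/2)x
  (-1)·L_1(x) = x^2 - 1
  1·L_2(x) = (1/2)x^2 + (1/2)x
Adding term by term: -2x^2 + 4x - 1

f(x) = -2x^2 + 4x - 1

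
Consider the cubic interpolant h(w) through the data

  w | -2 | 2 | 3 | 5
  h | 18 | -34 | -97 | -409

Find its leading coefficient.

L_0(w) = (w - 2)(w - 3)(w - 5) / [-140] = -(1/140)w^3 + (1/14)w^2 - (31/140)w + 3/14
L_1(w) = (w + 2)(w - 3)(w - 5) / [12] = (1/12)w^3 - (1/2)w^2 - (1/12)w + 5/2
L_2(w) = (w + 2)(w - 2)(w - 5) / [-10] = -(1/10)w^3 + (1/2)w^2 + (2/5)w - 2
L_3(w) = (w + 2)(w - 2)(w - 3) / [42] = (1/42)w^3 - (1/14)w^2 - (2/21)w + 2/7
h(w) = 18·L_0 + (-34)·L_1 + (-97)·L_2 + (-409)·L_3
Only the coefficient of w^3 is needed; take it from each L_i and combine:
18·(-1/140) + (-34)·(1/12) + (-97)·(-1/10) + (-409)·(1/42) = -3

-3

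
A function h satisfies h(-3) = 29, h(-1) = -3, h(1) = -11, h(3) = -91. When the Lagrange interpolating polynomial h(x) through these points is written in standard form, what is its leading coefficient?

-2

L_0(x) = (x + 1)(x - 1)(x - 3) / [-48] = -(1/48)x^3 + (1/16)x^2 + (1/48)x - 1/16
L_1(x) = (x + 3)(x - 1)(x - 3) / [16] = (1/16)x^3 - (1/16)x^2 - (9/16)x + 9/16
L_2(x) = (x + 3)(x + 1)(x - 3) / [-16] = -(1/16)x^3 - (1/16)x^2 + (9/16)x + 9/16
L_3(x) = (x + 3)(x + 1)(x - 1) / [48] = (1/48)x^3 + (1/16)x^2 - (1/48)x - 1/16
h(x) = 29·L_0 + (-3)·L_1 + (-11)·L_2 + (-91)·L_3
Only the coefficient of x^3 is needed; take it from each L_i and combine:
29·(-1/48) + (-3)·(1/16) + (-11)·(-1/16) + (-91)·(1/48) = -2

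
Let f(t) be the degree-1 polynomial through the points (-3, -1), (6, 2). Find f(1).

1/3

L_0(1) = (-5)/[(-9)] = 5/9
L_1(1) = (4)/[(9)] = 4/9
Sum: (-1)·(5/9) + 2·(4/9) = 1/3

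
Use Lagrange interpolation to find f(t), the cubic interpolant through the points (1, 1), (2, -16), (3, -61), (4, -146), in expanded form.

f(t) = -2t^3 - 2t^2 + 3t + 2

Build the Lagrange basis polynomials:
L_0(t) = (t - 2)(t - 3)(t - 4) / [-6] = -(1/6)t^3 + (3/2)t^2 - (13/3)t + 4
L_1(t) = (t - 1)(t - 3)(t - 4) / [2] = (1/2)t^3 - 4t^2 + (19/2)t - 6
L_2(t) = (t - 1)(t - 2)(t - 4) / [-2] = -(1/2)t^3 + (7/2)t^2 - 7t + 4
L_3(t) = (t - 1)(t - 2)(t - 3) / [6] = (1/6)t^3 - t^2 + (11/6)t - 1
f(t) = 1·L_0 + (-16)·L_1 + (-61)·L_2 + (-146)·L_3
  1·L_0(t) = -(1/6)t^3 + (3/2)t^2 - (13/3)t + 4
  (-16)·L_1(t) = -8t^3 + 64t^2 - 152t + 96
  (-61)·L_2(t) = (61/2)t^3 - (427/2)t^2 + 427t - 244
  (-146)·L_3(t) = -(73/3)t^3 + 146t^2 - (803/3)t + 146
Adding term by term: -2t^3 - 2t^2 + 3t + 2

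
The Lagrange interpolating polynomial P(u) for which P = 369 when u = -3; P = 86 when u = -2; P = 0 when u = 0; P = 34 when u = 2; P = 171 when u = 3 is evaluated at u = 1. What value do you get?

L_0(1) = (3)·(1)·(-1)·(-2)/[(-1)·(-3)·(-5)·(-6)] = 1/15
L_1(1) = (4)·(1)·(-1)·(-2)/[(1)·(-2)·(-4)·(-5)] = -1/5
L_2(1) = (4)·(3)·(-1)·(-2)/[(3)·(2)·(-2)·(-3)] = 2/3
L_3(1) = (4)·(3)·(1)·(-2)/[(5)·(4)·(2)·(-1)] = 3/5
L_4(1) = (4)·(3)·(1)·(-1)/[(6)·(5)·(3)·(1)] = -2/15
Sum: 369·(1/15) + 86·(-1/5) + 0 + 34·(3/5) + 171·(-2/15) = 5

5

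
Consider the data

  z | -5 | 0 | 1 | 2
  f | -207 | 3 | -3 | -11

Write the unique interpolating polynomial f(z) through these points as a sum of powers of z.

Newton's divided differences:
f[-5,0] = (3 - (-207)) / (0 - (-5)) = 42
f[0,1] = (-3 - 3) / (1 - 0) = -6
f[1,2] = (-11 - (-3)) / (2 - 1) = -8
f[-5,0,1] = (-6 - 42) / (1 - (-5)) = -8
f[0,1,2] = (-8 - (-6)) / (2 - 0) = -1
f[-5,0,1,2] = (-1 - (-8)) / (2 - (-5)) = 1
f(z) = -207 + 42·(z + 5) + (-8)·(z + 5)z + 1·(z + 5)z(z - 1)
Expanding: f(z) = z^3 - 4z^2 - 3z + 3

f(z) = z^3 - 4z^2 - 3z + 3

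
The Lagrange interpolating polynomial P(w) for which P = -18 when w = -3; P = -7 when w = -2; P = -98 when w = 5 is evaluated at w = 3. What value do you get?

-42

L_0(3) = (5)·(-2)/[(-1)·(-8)] = -5/4
L_1(3) = (6)·(-2)/[(1)·(-7)] = 12/7
L_2(3) = (6)·(5)/[(8)·(7)] = 15/28
Sum: (-18)·(-5/4) + (-7)·(12/7) + (-98)·(15/28) = -42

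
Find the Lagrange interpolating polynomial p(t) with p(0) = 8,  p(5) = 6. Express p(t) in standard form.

p(t) = -(2/5)t + 8

Build the Lagrange basis polynomials:
L_0(t) = (t - 5) / [-5] = -(1/5)t + 1
L_1(t) = t / [5] = (1/5)t
p(t) = 8·L_0 + 6·L_1
  8·L_0(t) = -(8/5)t + 8
  6·L_1(t) = (6/5)t
Adding term by term: -(2/5)t + 8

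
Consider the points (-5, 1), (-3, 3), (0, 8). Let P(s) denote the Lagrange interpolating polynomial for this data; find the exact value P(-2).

L_0(-2) = (1)·(-2)/[(-2)·(-5)] = -1/5
L_1(-2) = (3)·(-2)/[(2)·(-3)] = 1
L_2(-2) = (3)·(1)/[(5)·(3)] = 1/5
Sum: 1·(-1/5) + 3·(1) + 8·(1/5) = 22/5

22/5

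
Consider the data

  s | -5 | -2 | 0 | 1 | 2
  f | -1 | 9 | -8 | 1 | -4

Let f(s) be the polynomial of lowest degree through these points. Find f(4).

Evaluate each Lagrange basis at s = 4:
L_0(4) = (6)·(4)·(3)·(2)/[(-3)·(-5)·(-6)·(-7)] = 8/35
L_1(4) = (9)·(4)·(3)·(2)/[(3)·(-2)·(-3)·(-4)] = -3
L_2(4) = (9)·(6)·(3)·(2)/[(5)·(2)·(-1)·(-2)] = 81/5
L_3(4) = (9)·(6)·(4)·(2)/[(6)·(3)·(1)·(-1)] = -24
L_4(4) = (9)·(6)·(4)·(3)/[(7)·(4)·(2)·(1)] = 81/7
Sum: (-1)·(8/35) + 9·(-3) + (-8)·(81/5) + 1·(-24) + (-4)·(81/7) = -7949/35

-7949/35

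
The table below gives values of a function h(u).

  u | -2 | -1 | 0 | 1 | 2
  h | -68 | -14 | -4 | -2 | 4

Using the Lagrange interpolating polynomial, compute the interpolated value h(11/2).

-5333/16

L_0(11/2) = (13/2)·(11/2)·(9/2)·(7/2)/[(-1)·(-2)·(-3)·(-4)] = 3003/128
L_1(11/2) = (15/2)·(11/2)·(9/2)·(7/2)/[(1)·(-1)·(-2)·(-3)] = -3465/32
L_2(11/2) = (15/2)·(13/2)·(9/2)·(7/2)/[(2)·(1)·(-1)·(-2)] = 12285/64
L_3(11/2) = (15/2)·(13/2)·(11/2)·(7/2)/[(3)·(2)·(1)·(-1)] = -5005/32
L_4(11/2) = (15/2)·(13/2)·(11/2)·(9/2)/[(4)·(3)·(2)·(1)] = 6435/128
Sum: (-68)·(3003/128) + (-14)·(-3465/32) + (-4)·(12285/64) + (-2)·(-5005/32) + 4·(6435/128) = -5333/16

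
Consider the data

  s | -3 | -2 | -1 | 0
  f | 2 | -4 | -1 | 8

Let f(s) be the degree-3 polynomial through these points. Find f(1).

20

L_0(1) = (3)·(2)·(1)/[(-1)·(-2)·(-3)] = -1
L_1(1) = (4)·(2)·(1)/[(1)·(-1)·(-2)] = 4
L_2(1) = (4)·(3)·(1)/[(2)·(1)·(-1)] = -6
L_3(1) = (4)·(3)·(2)/[(3)·(2)·(1)] = 4
Sum: 2·(-1) + (-4)·(4) + (-1)·(-6) + 8·(4) = 20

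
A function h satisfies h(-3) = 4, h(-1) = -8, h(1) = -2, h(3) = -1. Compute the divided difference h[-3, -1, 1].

9/4

h[-3,-1] = (-8 - 4) / (-1 - (-3)) = -6
h[-1,1] = (-2 - (-8)) / (1 - (-1)) = 3
h[-3,-1,1] = (3 - (-6)) / (1 - (-3)) = 9/4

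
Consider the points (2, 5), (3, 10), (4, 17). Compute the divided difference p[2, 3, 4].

1

p[2,3] = (10 - 5) / (3 - 2) = 5
p[3,4] = (17 - 10) / (4 - 3) = 7
p[2,3,4] = (7 - 5) / (4 - 2) = 1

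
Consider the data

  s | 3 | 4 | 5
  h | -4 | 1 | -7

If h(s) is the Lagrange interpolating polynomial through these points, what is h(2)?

Evaluate each Lagrange basis at s = 2:
L_0(2) = (-2)·(-3)/[(-1)·(-2)] = 3
L_1(2) = (-1)·(-3)/[(1)·(-1)] = -3
L_2(2) = (-1)·(-2)/[(2)·(1)] = 1
Sum: (-4)·(3) + 1·(-3) + (-7)·(1) = -22

-22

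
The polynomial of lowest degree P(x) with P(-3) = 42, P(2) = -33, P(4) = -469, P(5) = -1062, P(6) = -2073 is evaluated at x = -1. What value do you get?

Evaluate each Lagrange basis at x = -1:
L_0(-1) = (-3)·(-5)·(-6)·(-7)/[(-5)·(-7)·(-8)·(-9)] = 1/4
L_1(-1) = (2)·(-5)·(-6)·(-7)/[(5)·(-2)·(-3)·(-4)] = 7/2
L_2(-1) = (2)·(-3)·(-6)·(-7)/[(7)·(2)·(-1)·(-2)] = -9
L_3(-1) = (2)·(-3)·(-5)·(-7)/[(8)·(3)·(1)·(-1)] = 35/4
L_4(-1) = (2)·(-3)·(-5)·(-6)/[(9)·(4)·(2)·(1)] = -5/2
Sum: 42·(1/4) + (-33)·(7/2) + (-469)·(-9) + (-1062)·(35/4) + (-2073)·(-5/2) = 6

6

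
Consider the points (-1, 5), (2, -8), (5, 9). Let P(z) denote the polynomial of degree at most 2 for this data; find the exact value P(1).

L_0(1) = (-1)·(-4)/[(-3)·(-6)] = 2/9
L_1(1) = (2)·(-4)/[(3)·(-3)] = 8/9
L_2(1) = (2)·(-1)/[(6)·(3)] = -1/9
Sum: 5·(2/9) + (-8)·(8/9) + 9·(-1/9) = -7

-7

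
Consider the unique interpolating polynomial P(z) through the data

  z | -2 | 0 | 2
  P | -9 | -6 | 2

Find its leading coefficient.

5/8

L_0(z) = z(z - 2) / [8] = (1/8)z^2 - (1/4)z
L_1(z) = (z + 2)(z - 2) / [-4] = -(1/4)z^2 + 1
L_2(z) = (z + 2)z / [8] = (1/8)z^2 + (1/4)z
P(z) = (-9)·L_0 + (-6)·L_1 + 2·L_2
Only the coefficient of z^2 is needed; take it from each L_i and combine:
(-9)·(1/8) + (-6)·(-1/4) + 2·(1/8) = 5/8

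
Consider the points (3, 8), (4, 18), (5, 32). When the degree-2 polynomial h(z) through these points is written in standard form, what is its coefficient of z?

L_0(z) = (z - 4)(z - 5) / [2] = (1/2)z^2 - (9/2)z + 10
L_1(z) = (z - 3)(z - 5) / [-1] = -z^2 + 8z - 15
L_2(z) = (z - 3)(z - 4) / [2] = (1/2)z^2 - (7/2)z + 6
h(z) = 8·L_0 + 18·L_1 + 32·L_2
Only the coefficient of z is needed; take it from each L_i and combine:
8·(-9/2) + 18·(8) + 32·(-7/2) = -4

-4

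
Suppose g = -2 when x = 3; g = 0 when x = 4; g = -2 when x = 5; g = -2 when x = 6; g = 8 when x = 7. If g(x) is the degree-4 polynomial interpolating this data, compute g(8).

38

Evaluate each Lagrange basis at x = 8:
L_0(8) = (4)·(3)·(2)·(1)/[(-1)·(-2)·(-3)·(-4)] = 1
L_1(8) = (5)·(3)·(2)·(1)/[(1)·(-1)·(-2)·(-3)] = -5
L_2(8) = (5)·(4)·(2)·(1)/[(2)·(1)·(-1)·(-2)] = 10
L_3(8) = (5)·(4)·(3)·(1)/[(3)·(2)·(1)·(-1)] = -10
L_4(8) = (5)·(4)·(3)·(2)/[(4)·(3)·(2)·(1)] = 5
Sum: (-2)·(1) + 0 + (-2)·(10) + (-2)·(-10) + 8·(5) = 38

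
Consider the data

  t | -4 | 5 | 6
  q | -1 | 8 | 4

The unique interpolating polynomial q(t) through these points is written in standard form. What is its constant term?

13

L_0(t) = (t - 5)(t - 6) / [90] = (1/90)t^2 - (11/90)t + 1/3
L_1(t) = (t + 4)(t - 6) / [-9] = -(1/9)t^2 + (2/9)t + 8/3
L_2(t) = (t + 4)(t - 5) / [10] = (1/10)t^2 - (1/10)t - 2
q(t) = (-1)·L_0 + 8·L_1 + 4·L_2
Only the constant term is needed; take it from each L_i and combine:
(-1)·(1/3) + 8·(8/3) + 4·(-2) = 13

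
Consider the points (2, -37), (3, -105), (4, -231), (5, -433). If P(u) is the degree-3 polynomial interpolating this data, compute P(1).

Evaluate each Lagrange basis at u = 1:
L_0(1) = (-2)·(-3)·(-4)/[(-1)·(-2)·(-3)] = 4
L_1(1) = (-1)·(-3)·(-4)/[(1)·(-1)·(-2)] = -6
L_2(1) = (-1)·(-2)·(-4)/[(2)·(1)·(-1)] = 4
L_3(1) = (-1)·(-2)·(-3)/[(3)·(2)·(1)] = -1
Sum: (-37)·(4) + (-105)·(-6) + (-231)·(4) + (-433)·(-1) = -9

-9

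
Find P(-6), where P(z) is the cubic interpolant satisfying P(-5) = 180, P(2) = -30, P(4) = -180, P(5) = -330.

Using Newton's divided-difference form:
P[-5,2] = (-30 - 180) / (2 - (-5)) = -30
P[2,4] = (-180 - (-30)) / (4 - 2) = -75
P[4,5] = (-330 - (-180)) / (5 - 4) = -150
P[-5,2,4] = (-75 - (-30)) / (4 - (-5)) = -5
P[2,4,5] = (-150 - (-75)) / (5 - 2) = -25
P[-5,2,4,5] = (-25 - (-5)) / (5 - (-5)) = -2
P(-6) = 180 + (-30)·(-1) + (-5)·(-1)·(-8) + (-2)·(-1)·(-8)·(-10) = 330

330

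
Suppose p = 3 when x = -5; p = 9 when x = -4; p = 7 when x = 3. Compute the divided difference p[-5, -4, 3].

-11/14

p[-5,-4] = (9 - 3) / (-4 - (-5)) = 6
p[-4,3] = (7 - 9) / (3 - (-4)) = -2/7
p[-5,-4,3] = (-2/7 - 6) / (3 - (-5)) = -11/14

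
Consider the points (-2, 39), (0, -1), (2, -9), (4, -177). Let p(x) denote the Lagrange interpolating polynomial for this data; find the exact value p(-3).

131

L_0(-3) = (-3)·(-5)·(-7)/[(-2)·(-4)·(-6)] = 35/16
L_1(-3) = (-1)·(-5)·(-7)/[(2)·(-2)·(-4)] = -35/16
L_2(-3) = (-1)·(-3)·(-7)/[(4)·(2)·(-2)] = 21/16
L_3(-3) = (-1)·(-3)·(-5)/[(6)·(4)·(2)] = -5/16
Sum: 39·(35/16) + (-1)·(-35/16) + (-9)·(21/16) + (-177)·(-5/16) = 131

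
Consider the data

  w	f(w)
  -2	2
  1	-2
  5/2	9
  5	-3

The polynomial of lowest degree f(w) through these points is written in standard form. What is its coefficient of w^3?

The leading coefficient equals the top divided difference f[-2,1,5/2,5].
f[-2,1] = (-2 - 2) / (1 - (-2)) = -4/3
f[1,5/2] = (9 - (-2)) / (5/2 - 1) = 22/3
f[5/2,5] = (-3 - 9) / (5 - 5/2) = -24/5
f[-2,1,5/2] = (22/3 - (-4/3)) / (5/2 - (-2)) = 52/27
f[1,5/2,5] = (-24/5 - 22/3) / (5 - 1) = -91/30
f[-2,1,5/2,5] = (-91/30 - 52/27) / (5 - (-2)) = -1339/1890

-1339/1890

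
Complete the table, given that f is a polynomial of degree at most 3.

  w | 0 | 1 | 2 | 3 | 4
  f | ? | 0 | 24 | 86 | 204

The 4 known values determine f uniquely (degree ≤ 3).
Evaluate each Lagrange basis at w = 0:
L_0(0) = (-2)·(-3)·(-4)/[(-1)·(-2)·(-3)] = 4
L_1(0) = (-1)·(-3)·(-4)/[(1)·(-1)·(-2)] = -6
L_2(0) = (-1)·(-2)·(-4)/[(2)·(1)·(-1)] = 4
L_3(0) = (-1)·(-2)·(-3)/[(3)·(2)·(1)] = -1
Sum: 0 + 24·(-6) + 86·(4) + 204·(-1) = -4

-4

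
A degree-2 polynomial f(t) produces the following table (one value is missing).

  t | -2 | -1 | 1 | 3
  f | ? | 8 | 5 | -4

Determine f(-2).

29/4

The 3 known values determine f uniquely (degree ≤ 2).
Evaluate each Lagrange basis at t = -2:
L_0(-2) = (-3)·(-5)/[(-2)·(-4)] = 15/8
L_1(-2) = (-1)·(-5)/[(2)·(-2)] = -5/4
L_2(-2) = (-1)·(-3)/[(4)·(2)] = 3/8
Sum: 8·(15/8) + 5·(-5/4) + (-4)·(3/8) = 29/4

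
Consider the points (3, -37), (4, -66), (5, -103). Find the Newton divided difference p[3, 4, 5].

-4

p[3,4] = (-66 - (-37)) / (4 - 3) = -29
p[4,5] = (-103 - (-66)) / (5 - 4) = -37
p[3,4,5] = (-37 - (-29)) / (5 - 3) = -4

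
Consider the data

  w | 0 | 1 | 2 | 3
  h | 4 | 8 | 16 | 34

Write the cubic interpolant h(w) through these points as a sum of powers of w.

h(w) = w^3 - w^2 + 4w + 4

Newton's divided differences:
h[0,1] = (8 - 4) / (1 - 0) = 4
h[1,2] = (16 - 8) / (2 - 1) = 8
h[2,3] = (34 - 16) / (3 - 2) = 18
h[0,1,2] = (8 - 4) / (2 - 0) = 2
h[1,2,3] = (18 - 8) / (3 - 1) = 5
h[0,1,2,3] = (5 - 2) / (3 - 0) = 1
h(w) = 4 + 4·w + 2·w(w - 1) + 1·w(w - 1)(w - 2)
Expanding: h(w) = w^3 - w^2 + 4w + 4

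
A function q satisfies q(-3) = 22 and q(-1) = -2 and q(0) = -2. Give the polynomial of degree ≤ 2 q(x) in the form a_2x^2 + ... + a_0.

q(x) = 4x^2 + 4x - 2

Newton's divided differences:
q[-3,-1] = (-2 - 22) / (-1 - (-3)) = -12
q[-1,0] = (-2 - (-2)) / (0 - (-1)) = 0
q[-3,-1,0] = (0 - (-12)) / (0 - (-3)) = 4
q(x) = 22 + (-12)·(x + 3) + 4·(x + 3)(x + 1)
Expanding: q(x) = 4x^2 + 4x - 2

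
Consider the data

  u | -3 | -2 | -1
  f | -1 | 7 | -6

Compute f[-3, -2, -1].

-21/2

f[-3,-2] = (7 - (-1)) / (-2 - (-3)) = 8
f[-2,-1] = (-6 - 7) / (-1 - (-2)) = -13
f[-3,-2,-1] = (-13 - 8) / (-1 - (-3)) = -21/2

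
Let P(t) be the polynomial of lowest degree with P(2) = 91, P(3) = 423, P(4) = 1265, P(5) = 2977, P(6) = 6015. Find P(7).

Using Newton's divided-difference form:
P[2,3] = (423 - 91) / (3 - 2) = 332
P[3,4] = (1265 - 423) / (4 - 3) = 842
P[4,5] = (2977 - 1265) / (5 - 4) = 1712
P[5,6] = (6015 - 2977) / (6 - 5) = 3038
P[2,3,4] = (842 - 332) / (4 - 2) = 255
P[3,4,5] = (1712 - 842) / (5 - 3) = 435
P[4,5,6] = (3038 - 1712) / (6 - 4) = 663
P[2,3,4,5] = (435 - 255) / (5 - 2) = 60
P[3,4,5,6] = (663 - 435) / (6 - 3) = 76
P[2,3,4,5,6] = (76 - 60) / (6 - 2) = 4
P(7) = 91 + 332·(5) + 255·(5)·(4) + 60·(5)·(4)·(3) + 4·(5)·(4)·(3)·(2) = 10931

10931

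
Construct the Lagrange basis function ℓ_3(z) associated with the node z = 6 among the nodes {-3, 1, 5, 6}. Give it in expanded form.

ℓ_3(z) = (z + 3)(z - 1)(z - 5) / [(9)·(5)·(1)]
       = (z^3 - 3z^2 - 13z + 15) / (45)

ℓ_3(z) = (1/45)z^3 - (1/15)z^2 - (13/45)z + 1/3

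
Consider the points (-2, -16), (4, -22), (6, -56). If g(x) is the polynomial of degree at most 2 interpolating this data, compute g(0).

Evaluate each Lagrange basis at x = 0:
L_0(0) = (-4)·(-6)/[(-6)·(-8)] = 1/2
L_1(0) = (2)·(-6)/[(6)·(-2)] = 1
L_2(0) = (2)·(-4)/[(8)·(2)] = -1/2
Sum: (-16)·(1/2) + (-22)·(1) + (-56)·(-1/2) = -2

-2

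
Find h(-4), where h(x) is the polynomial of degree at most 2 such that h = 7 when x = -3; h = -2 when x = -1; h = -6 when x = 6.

269/21

Using Newton's divided-difference form:
h[-3,-1] = (-2 - 7) / (-1 - (-3)) = -9/2
h[-1,6] = (-6 - (-2)) / (6 - (-1)) = -4/7
h[-3,-1,6] = (-4/7 - (-9/2)) / (6 - (-3)) = 55/126
h(-4) = 7 + (-9/2)·(-1) + (55/126)·(-1)·(-3) = 269/21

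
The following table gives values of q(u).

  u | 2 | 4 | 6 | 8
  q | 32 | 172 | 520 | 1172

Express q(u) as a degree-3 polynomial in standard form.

Build the Lagrange basis polynomials:
L_0(u) = (u - 4)(u - 6)(u - 8) / [-48] = -(1/48)u^3 + (3/8)u^2 - (13/6)u + 4
L_1(u) = (u - 2)(u - 6)(u - 8) / [16] = (1/16)u^3 - u^2 + (19/4)u - 6
L_2(u) = (u - 2)(u - 4)(u - 8) / [-16] = -(1/16)u^3 + (7/8)u^2 - (7/2)u + 4
L_3(u) = (u - 2)(u - 4)(u - 6) / [48] = (1/48)u^3 - (1/4)u^2 + (11/12)u - 1
q(u) = 32·L_0 + 172·L_1 + 520·L_2 + 1172·L_3
  32·L_0(u) = -(2/3)u^3 + 12u^2 - (208/3)u + 128
  172·L_1(u) = (43/4)u^3 - 172u^2 + 817u - 1032
  520·L_2(u) = -(65/2)u^3 + 455u^2 - 1820u + 2080
  1172·L_3(u) = (293/12)u^3 - 293u^2 + (3223/3)u - 1172
Adding term by term: 2u^3 + 2u^2 + 2u + 4

q(u) = 2u^3 + 2u^2 + 2u + 4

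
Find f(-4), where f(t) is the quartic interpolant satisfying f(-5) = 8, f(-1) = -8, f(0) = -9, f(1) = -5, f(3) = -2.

117/8

L_0(-4) = (-3)·(-4)·(-5)·(-7)/[(-4)·(-5)·(-6)·(-8)] = 7/16
L_1(-4) = (1)·(-4)·(-5)·(-7)/[(4)·(-1)·(-2)·(-4)] = 35/8
L_2(-4) = (1)·(-3)·(-5)·(-7)/[(5)·(1)·(-1)·(-3)] = -7
L_3(-4) = (1)·(-3)·(-4)·(-7)/[(6)·(2)·(1)·(-2)] = 7/2
L_4(-4) = (1)·(-3)·(-4)·(-5)/[(8)·(4)·(3)·(2)] = -5/16
Sum: 8·(7/16) + (-8)·(35/8) + (-9)·(-7) + (-5)·(7/2) + (-2)·(-5/16) = 117/8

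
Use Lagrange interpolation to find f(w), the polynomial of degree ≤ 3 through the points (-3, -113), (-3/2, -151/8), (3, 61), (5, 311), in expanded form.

f(w) = 3w^3 - 3w^2 + 2w + 1

Build the Lagrange basis polynomials:
L_0(w) = (w + 3/2)(w - 3)(w - 5) / [-72] = -(1/72)w^3 + (13/144)w^2 - (1/24)w - 5/16
L_1(w) = (w + 3)(w - 3)(w - 5) / [351/8] = (8/351)w^3 - (40/351)w^2 - (8/39)w + 40/39
L_2(w) = (w + 3)(w + 3/2)(w - 5) / [-54] = -(1/54)w^3 + (1/108)w^2 + (1/3)w + 5/12
L_3(w) = (w + 3)(w + 3/2)(w - 3) / [104] = (1/104)w^3 + (3/208)w^2 - (9/104)w - 27/208
f(w) = (-113)·L_0 + (-151/8)·L_1 + 61·L_2 + 311·L_3
  (-113)·L_0(w) = (113/72)w^3 - (1469/144)w^2 + (113/24)w + 565/16
  (-151/8)·L_1(w) = -(151/351)w^3 + (755/351)w^2 + (151/39)w - 755/39
  61·L_2(w) = -(61/54)w^3 + (61/108)w^2 + (61/3)w + 305/12
  311·L_3(w) = (311/104)w^3 + (933/208)w^2 - (2799/104)w - 8397/208
Adding term by term: 3w^3 - 3w^2 + 2w + 1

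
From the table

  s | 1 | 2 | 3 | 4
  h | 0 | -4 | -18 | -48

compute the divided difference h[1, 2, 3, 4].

h[1,2] = (-4 - 0) / (2 - 1) = -4
h[2,3] = (-18 - (-4)) / (3 - 2) = -14
h[3,4] = (-48 - (-18)) / (4 - 3) = -30
h[1,2,3] = (-14 - (-4)) / (3 - 1) = -5
h[2,3,4] = (-30 - (-14)) / (4 - 2) = -8
h[1,2,3,4] = (-8 - (-5)) / (4 - 1) = -1

-1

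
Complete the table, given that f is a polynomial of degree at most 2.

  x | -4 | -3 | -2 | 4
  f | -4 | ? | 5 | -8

The 3 known values determine f uniquely (degree ≤ 2).
L_0(-3) = (-1)·(-7)/[(-2)·(-8)] = 7/16
L_1(-3) = (1)·(-7)/[(2)·(-6)] = 7/12
L_2(-3) = (1)·(-1)/[(8)·(6)] = -1/48
Sum: (-4)·(7/16) + 5·(7/12) + (-8)·(-1/48) = 4/3

4/3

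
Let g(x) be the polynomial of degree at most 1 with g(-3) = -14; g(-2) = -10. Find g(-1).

Evaluate each Lagrange basis at x = -1:
L_0(-1) = (1)/[(-1)] = -1
L_1(-1) = (2)/[(1)] = 2
Sum: (-14)·(-1) + (-10)·(2) = -6

-6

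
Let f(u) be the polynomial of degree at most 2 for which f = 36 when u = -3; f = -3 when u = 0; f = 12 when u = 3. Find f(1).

L_0(1) = (1)·(-2)/[(-3)·(-6)] = -1/9
L_1(1) = (4)·(-2)/[(3)·(-3)] = 8/9
L_2(1) = (4)·(1)/[(6)·(3)] = 2/9
Sum: 36·(-1/9) + (-3)·(8/9) + 12·(2/9) = -4

-4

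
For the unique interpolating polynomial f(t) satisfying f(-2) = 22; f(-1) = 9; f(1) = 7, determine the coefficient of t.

Build the Lagrange basis polynomials:
L_0(t) = (t + 1)(t - 1) / [3] = (1/3)t^2 - 1/3
L_1(t) = (t + 2)(t - 1) / [-2] = -(1/2)t^2 - (1/2)t + 1
L_2(t) = (t + 2)(t + 1) / [6] = (1/6)t^2 + (1/2)t + 1/3
f(t) = 22·L_0 + 9·L_1 + 7·L_2
Only the coefficient of t is needed; take it from each L_i and combine:
22·(0) + 9·(-1/2) + 7·(1/2) = -1

-1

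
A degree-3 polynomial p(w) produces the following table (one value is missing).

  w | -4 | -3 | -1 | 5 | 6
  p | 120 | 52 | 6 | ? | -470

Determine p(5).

-276

The 4 known values determine p uniquely (degree ≤ 3).
L_0(5) = (8)·(6)·(-1)/[(-1)·(-3)·(-10)] = 8/5
L_1(5) = (9)·(6)·(-1)/[(1)·(-2)·(-9)] = -3
L_2(5) = (9)·(8)·(-1)/[(3)·(2)·(-7)] = 12/7
L_3(5) = (9)·(8)·(6)/[(10)·(9)·(7)] = 24/35
Sum: 120·(8/5) + 52·(-3) + 6·(12/7) + (-470)·(24/35) = -276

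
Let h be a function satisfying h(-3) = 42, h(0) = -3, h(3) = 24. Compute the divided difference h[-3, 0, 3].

h[-3,0] = (-3 - 42) / (0 - (-3)) = -15
h[0,3] = (24 - (-3)) / (3 - 0) = 9
h[-3,0,3] = (9 - (-15)) / (3 - (-3)) = 4

4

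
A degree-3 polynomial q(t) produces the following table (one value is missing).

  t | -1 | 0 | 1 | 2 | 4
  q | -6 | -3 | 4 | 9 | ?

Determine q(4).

The 4 known values determine q uniquely (degree ≤ 3).
Evaluate each Lagrange basis at t = 4:
L_0(4) = (4)·(3)·(2)/[(-1)·(-2)·(-3)] = -4
L_1(4) = (5)·(3)·(2)/[(1)·(-1)·(-2)] = 15
L_2(4) = (5)·(4)·(2)/[(2)·(1)·(-1)] = -20
L_3(4) = (5)·(4)·(3)/[(3)·(2)·(1)] = 10
Sum: (-6)·(-4) + (-3)·(15) + 4·(-20) + 9·(10) = -11

-11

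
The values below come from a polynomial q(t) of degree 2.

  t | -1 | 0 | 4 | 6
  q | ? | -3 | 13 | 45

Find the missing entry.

3

The 3 known values determine q uniquely (degree ≤ 2).
Evaluate each Lagrange basis at t = -1:
L_0(-1) = (-5)·(-7)/[(-4)·(-6)] = 35/24
L_1(-1) = (-1)·(-7)/[(4)·(-2)] = -7/8
L_2(-1) = (-1)·(-5)/[(6)·(2)] = 5/12
Sum: (-3)·(35/24) + 13·(-7/8) + 45·(5/12) = 3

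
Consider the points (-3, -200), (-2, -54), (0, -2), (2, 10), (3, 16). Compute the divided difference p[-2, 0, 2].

-5

p[-2,0] = (-2 - (-54)) / (0 - (-2)) = 26
p[0,2] = (10 - (-2)) / (2 - 0) = 6
p[-2,0,2] = (6 - 26) / (2 - (-2)) = -5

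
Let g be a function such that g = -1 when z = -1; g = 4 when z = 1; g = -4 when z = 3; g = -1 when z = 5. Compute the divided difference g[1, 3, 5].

g[1,3] = (-4 - 4) / (3 - 1) = -4
g[3,5] = (-1 - (-4)) / (5 - 3) = 3/2
g[1,3,5] = (3/2 - (-4)) / (5 - 1) = 11/8

11/8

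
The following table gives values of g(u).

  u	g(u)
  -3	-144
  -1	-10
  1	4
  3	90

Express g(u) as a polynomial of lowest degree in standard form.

L_0(u) = (u + 1)(u - 1)(u - 3) / [-48] = -(1/48)u^3 + (1/16)u^2 + (1/48)u - 1/16
L_1(u) = (u + 3)(u - 1)(u - 3) / [16] = (1/16)u^3 - (1/16)u^2 - (9/16)u + 9/16
L_2(u) = (u + 3)(u + 1)(u - 3) / [-16] = -(1/16)u^3 - (1/16)u^2 + (9/16)u + 9/16
L_3(u) = (u + 3)(u + 1)(u - 1) / [48] = (1/48)u^3 + (1/16)u^2 - (1/48)u - 1/16
g(u) = (-144)·L_0 + (-10)·L_1 + 4·L_2 + 90·L_3
  (-144)·L_0(u) = 3u^3 - 9u^2 - 3u + 9
  (-10)·L_1(u) = -(5/8)u^3 + (5/8)u^2 + (45/8)u - 45/8
  4·L_2(u) = -(1/4)u^3 - (1/4)u^2 + (9/4)u + 9/4
  90·L_3(u) = (15/8)u^3 + (45/8)u^2 - (15/8)u - 45/8
Adding term by term: 4u^3 - 3u^2 + 3u

g(u) = 4u^3 - 3u^2 + 3u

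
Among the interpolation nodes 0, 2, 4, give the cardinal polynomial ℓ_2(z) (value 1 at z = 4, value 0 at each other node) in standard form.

ℓ_2(z) = z(z - 2) / [(4)·(2)]
       = (z^2 - 2z) / (8)

ℓ_2(z) = (1/8)z^2 - (1/4)z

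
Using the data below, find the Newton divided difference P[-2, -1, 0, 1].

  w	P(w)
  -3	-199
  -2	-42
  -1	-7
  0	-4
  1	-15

P[-2,-1] = (-7 - (-42)) / (-1 - (-2)) = 35
P[-1,0] = (-4 - (-7)) / (0 - (-1)) = 3
P[0,1] = (-15 - (-4)) / (1 - 0) = -11
P[-2,-1,0] = (3 - 35) / (0 - (-2)) = -16
P[-1,0,1] = (-11 - 3) / (1 - (-1)) = -7
P[-2,-1,0,1] = (-7 - (-16)) / (1 - (-2)) = 3

3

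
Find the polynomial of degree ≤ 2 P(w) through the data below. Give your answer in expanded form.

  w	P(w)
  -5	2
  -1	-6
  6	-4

Newton's divided differences:
P[-5,-1] = (-6 - 2) / (-1 - (-5)) = -2
P[-1,6] = (-4 - (-6)) / (6 - (-1)) = 2/7
P[-5,-1,6] = (2/7 - (-2)) / (6 - (-5)) = 16/77
P(w) = 2 + (-2)·(w + 5) + (16/77)·(w + 5)(w + 1)
Expanding: P(w) = (16/77)w^2 - (58/77)w - 536/77

P(w) = (16/77)w^2 - (58/77)w - 536/77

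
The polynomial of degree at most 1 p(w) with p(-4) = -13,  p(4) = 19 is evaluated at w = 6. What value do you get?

27

Evaluate each Lagrange basis at w = 6:
L_0(6) = (2)/[(-8)] = -1/4
L_1(6) = (10)/[(8)] = 5/4
Sum: (-13)·(-1/4) + 19·(5/4) = 27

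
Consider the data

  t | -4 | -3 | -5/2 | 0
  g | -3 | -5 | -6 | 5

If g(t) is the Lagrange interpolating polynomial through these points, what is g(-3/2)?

-6

Evaluate each Lagrange basis at t = -3/2:
L_0(-3/2) = (3/2)·(1)·(-3/2)/[(-1)·(-3/2)·(-4)] = 3/8
L_1(-3/2) = (5/2)·(1)·(-3/2)/[(1)·(-1/2)·(-3)] = -5/2
L_2(-3/2) = (5/2)·(3/2)·(-3/2)/[(3/2)·(1/2)·(-5/2)] = 3
L_3(-3/2) = (5/2)·(3/2)·(1)/[(4)·(3)·(5/2)] = 1/8
Sum: (-3)·(3/8) + (-5)·(-5/2) + (-6)·(3) + 5·(1/8) = -6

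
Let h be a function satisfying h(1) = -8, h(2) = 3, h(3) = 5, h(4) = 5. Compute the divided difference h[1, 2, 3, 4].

7/6

h[1,2] = (3 - (-8)) / (2 - 1) = 11
h[2,3] = (5 - 3) / (3 - 2) = 2
h[3,4] = (5 - 5) / (4 - 3) = 0
h[1,2,3] = (2 - 11) / (3 - 1) = -9/2
h[2,3,4] = (0 - 2) / (4 - 2) = -1
h[1,2,3,4] = (-1 - (-9/2)) / (4 - 1) = 7/6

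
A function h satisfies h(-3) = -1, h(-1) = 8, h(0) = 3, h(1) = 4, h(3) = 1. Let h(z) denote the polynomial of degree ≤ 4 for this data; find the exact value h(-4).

Using Newton's divided-difference form:
h[-3,-1] = (8 - (-1)) / (-1 - (-3)) = 9/2
h[-1,0] = (3 - 8) / (0 - (-1)) = -5
h[0,1] = (4 - 3) / (1 - 0) = 1
h[1,3] = (1 - 4) / (3 - 1) = -3/2
h[-3,-1,0] = (-5 - 9/2) / (0 - (-3)) = -19/6
h[-1,0,1] = (1 - (-5)) / (1 - (-1)) = 3
h[0,1,3] = (-3/2 - 1) / (3 - 0) = -5/6
h[-3,-1,0,1] = (3 - (-19/6)) / (1 - (-3)) = 37/24
h[-1,0,1,3] = (-5/6 - 3) / (3 - (-1)) = -23/24
h[-3,-1,0,1,3] = (-23/24 - 37/24) / (3 - (-3)) = -5/12
h(-4) = -1 + (9/2)·(-1) + (-19/6)·(-1)·(-3) + (37/24)·(-1)·(-3)·(-4) + (-5/12)·(-1)·(-3)·(-4)·(-5) = -117/2

-117/2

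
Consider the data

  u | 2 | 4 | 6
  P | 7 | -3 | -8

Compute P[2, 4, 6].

P[2,4] = (-3 - 7) / (4 - 2) = -5
P[4,6] = (-8 - (-3)) / (6 - 4) = -5/2
P[2,4,6] = (-5/2 - (-5)) / (6 - 2) = 5/8

5/8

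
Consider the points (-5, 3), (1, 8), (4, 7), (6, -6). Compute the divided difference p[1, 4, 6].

-37/30

p[1,4] = (7 - 8) / (4 - 1) = -1/3
p[4,6] = (-6 - 7) / (6 - 4) = -13/2
p[1,4,6] = (-13/2 - (-1/3)) / (6 - 1) = -37/30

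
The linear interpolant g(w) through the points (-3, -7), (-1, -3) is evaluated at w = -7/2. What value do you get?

Evaluate each Lagrange basis at w = -7/2:
L_0(-7/2) = (-5/2)/[(-2)] = 5/4
L_1(-7/2) = (-1/2)/[(2)] = -1/4
Sum: (-7)·(5/4) + (-3)·(-1/4) = -8

-8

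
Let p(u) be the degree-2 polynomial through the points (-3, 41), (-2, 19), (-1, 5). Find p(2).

Evaluate each Lagrange basis at u = 2:
L_0(2) = (4)·(3)/[(-1)·(-2)] = 6
L_1(2) = (5)·(3)/[(1)·(-1)] = -15
L_2(2) = (5)·(4)/[(2)·(1)] = 10
Sum: 41·(6) + 19·(-15) + 5·(10) = 11

11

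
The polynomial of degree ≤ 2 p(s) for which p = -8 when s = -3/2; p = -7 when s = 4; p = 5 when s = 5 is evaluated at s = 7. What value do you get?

439/11

L_0(7) = (3)·(2)/[(-11/2)·(-13/2)] = 24/143
L_1(7) = (17/2)·(2)/[(11/2)·(-1)] = -34/11
L_2(7) = (17/2)·(3)/[(13/2)·(1)] = 51/13
Sum: (-8)·(24/143) + (-7)·(-34/11) + 5·(51/13) = 439/11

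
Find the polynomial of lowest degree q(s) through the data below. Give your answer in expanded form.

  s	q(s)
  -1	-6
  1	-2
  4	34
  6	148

q(s) = s^3 - 2s^2 + s - 2

Newton's divided differences:
q[-1,1] = (-2 - (-6)) / (1 - (-1)) = 2
q[1,4] = (34 - (-2)) / (4 - 1) = 12
q[4,6] = (148 - 34) / (6 - 4) = 57
q[-1,1,4] = (12 - 2) / (4 - (-1)) = 2
q[1,4,6] = (57 - 12) / (6 - 1) = 9
q[-1,1,4,6] = (9 - 2) / (6 - (-1)) = 1
q(s) = -6 + 2·(s + 1) + 2·(s + 1)(s - 1) + 1·(s + 1)(s - 1)(s - 4)
Expanding: q(s) = s^3 - 2s^2 + s - 2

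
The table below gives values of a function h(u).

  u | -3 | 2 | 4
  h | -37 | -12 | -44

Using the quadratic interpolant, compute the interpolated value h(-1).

Evaluate each Lagrange basis at u = -1:
L_0(-1) = (-3)·(-5)/[(-5)·(-7)] = 3/7
L_1(-1) = (2)·(-5)/[(5)·(-2)] = 1
L_2(-1) = (2)·(-3)/[(7)·(2)] = -3/7
Sum: (-37)·(3/7) + (-12)·(1) + (-44)·(-3/7) = -9

-9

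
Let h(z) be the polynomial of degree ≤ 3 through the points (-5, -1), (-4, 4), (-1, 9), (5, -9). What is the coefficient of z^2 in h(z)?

Build the Lagrange basis polynomials:
L_0(z) = (z + 4)(z + 1)(z - 5) / [-40] = -(1/40)z^3 + (21/40)z + 1/2
L_1(z) = (z + 5)(z + 1)(z - 5) / [27] = (1/27)z^3 + (1/27)z^2 - (25/27)z - 25/27
L_2(z) = (z + 5)(z + 4)(z - 5) / [-72] = -(1/72)z^3 - (1/18)z^2 + (25/72)z + 25/18
L_3(z) = (z + 5)(z + 4)(z + 1) / [540] = (1/540)z^3 + (1/54)z^2 + (29/540)z + 1/27
h(z) = (-1)·L_0 + 4·L_1 + 9·L_2 + (-9)·L_3
Only the coefficient of z^2 is needed; take it from each L_i and combine:
(-1)·(0) + 4·(1/27) + 9·(-1/18) + (-9)·(1/54) = -14/27

-14/27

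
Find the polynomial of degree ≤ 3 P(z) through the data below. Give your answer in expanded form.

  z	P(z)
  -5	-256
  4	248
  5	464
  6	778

P(z) = 3z^3 + 4z^2 - 3z + 4

Build the Lagrange basis polynomials:
L_0(z) = (z - 4)(z - 5)(z - 6) / [-990] = -(1/990)z^3 + (1/66)z^2 - (37/495)z + 4/33
L_1(z) = (z + 5)(z - 5)(z - 6) / [18] = (1/18)z^3 - (1/3)z^2 - (25/18)z + 25/3
L_2(z) = (z + 5)(z - 4)(z - 6) / [-10] = -(1/10)z^3 + (1/2)z^2 + (13/5)z - 12
L_3(z) = (z + 5)(z - 4)(z - 5) / [22] = (1/22)z^3 - (2/11)z^2 - (25/22)z + 50/11
P(z) = (-256)·L_0 + 248·L_1 + 464·L_2 + 778·L_3
  (-256)·L_0(z) = (128/495)z^3 - (128/33)z^2 + (9472/495)z - 1024/33
  248·L_1(z) = (124/9)z^3 - (248/3)z^2 - (3100/9)z + 6200/3
  464·L_2(z) = -(232/5)z^3 + 232z^2 + (6032/5)z - 5568
  778·L_3(z) = (389/11)z^3 - (1556/11)z^2 - (9725/11)z + 38900/11
Adding term by term: 3z^3 + 4z^2 - 3z + 4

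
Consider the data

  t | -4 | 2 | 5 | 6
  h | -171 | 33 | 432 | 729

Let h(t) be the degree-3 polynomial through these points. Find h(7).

1138

L_0(7) = (5)·(2)·(1)/[(-6)·(-9)·(-10)] = -1/54
L_1(7) = (11)·(2)·(1)/[(6)·(-3)·(-4)] = 11/36
L_2(7) = (11)·(5)·(1)/[(9)·(3)·(-1)] = -55/27
L_3(7) = (11)·(5)·(2)/[(10)·(4)·(1)] = 11/4
Sum: (-171)·(-1/54) + 33·(11/36) + 432·(-55/27) + 729·(11/4) = 1138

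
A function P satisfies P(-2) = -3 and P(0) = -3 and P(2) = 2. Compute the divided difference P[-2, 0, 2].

P[-2,0] = (-3 - (-3)) / (0 - (-2)) = 0
P[0,2] = (2 - (-3)) / (2 - 0) = 5/2
P[-2,0,2] = (5/2 - 0) / (2 - (-2)) = 5/8

5/8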